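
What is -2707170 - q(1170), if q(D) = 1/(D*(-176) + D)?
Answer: -554293057499/204750 ≈ -2.7072e+6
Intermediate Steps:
q(D) = -1/(175*D) (q(D) = 1/(-176*D + D) = 1/(-175*D) = -1/(175*D))
-2707170 - q(1170) = -2707170 - (-1)/(175*1170) = -2707170 - 1*(-1/204750) = -2707170 + 1/204750 = -554293057499/204750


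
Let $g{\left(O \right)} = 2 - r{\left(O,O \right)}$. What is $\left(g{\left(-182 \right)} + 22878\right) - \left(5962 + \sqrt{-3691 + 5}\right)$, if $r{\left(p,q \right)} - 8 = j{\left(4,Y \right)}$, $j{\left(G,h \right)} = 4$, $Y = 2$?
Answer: $16906 - i \sqrt{3686} \approx 16906.0 - 60.712 i$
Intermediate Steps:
$r{\left(p,q \right)} = 12$ ($r{\left(p,q \right)} = 8 + 4 = 12$)
$g{\left(O \right)} = -10$ ($g{\left(O \right)} = 2 - 12 = -10$)
$\left(g{\left(-182 \right)} + 22878\right) - \left(5962 + \sqrt{-3691 + 5}\right) = \left(-10 + 22878\right) - \left(5962 + \sqrt{-3691 + 5}\right) = 22868 - \left(5962 + \sqrt{-3686}\right) = 22868 - \left(5962 + i \sqrt{3686}\right) = 16906 - i \sqrt{3686}$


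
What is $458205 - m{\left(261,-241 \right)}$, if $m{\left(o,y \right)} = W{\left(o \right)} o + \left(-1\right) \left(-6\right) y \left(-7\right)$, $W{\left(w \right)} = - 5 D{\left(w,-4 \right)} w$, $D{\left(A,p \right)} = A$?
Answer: $89345988$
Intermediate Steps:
$W{\left(w \right)} = - 5 w^{2}$ ($W{\left(w \right)} = - 5 w w = - 5 w^{2}$)
$m{\left(o,y \right)} = - 42 y - 5 o^{3}$ ($m{\left(o,y \right)} = - 5 o^{2} o + \left(-1\right) \left(-6\right) y \left(-7\right) = - 5 o^{3} + 6 y \left(-7\right) = - 5 o^{3} - 42 y = - 42 y - 5 o^{3}$)
$458205 - m{\left(261,-241 \right)} = 458205 - \left(\left(-42\right) \left(-241\right) - 5 \cdot 261^{3}\right) = 458205 - \left(10122 - 88897905\right) = 458205 - -88887783 = 458205 + 88887783 = 89345988$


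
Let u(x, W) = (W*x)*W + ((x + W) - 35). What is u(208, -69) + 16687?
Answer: 1007079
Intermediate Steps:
u(x, W) = -35 + W + x + x*W² (u(x, W) = x*W² + ((W + x) - 35) = x*W² + (-35 + W + x) = -35 + W + x + x*W²)
u(208, -69) + 16687 = (-35 - 69 + 208 + 208*(-69)²) + 16687 = (-35 - 69 + 208 + 208*4761) + 16687 = (-35 - 69 + 208 + 990288) + 16687 = 990392 + 16687 = 1007079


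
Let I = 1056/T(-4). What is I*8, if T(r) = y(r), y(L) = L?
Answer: -2112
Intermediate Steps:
T(r) = r
I = -264 (I = 1056/(-4) = 1056*(-¼) = -264)
I*8 = -264*8 = -2112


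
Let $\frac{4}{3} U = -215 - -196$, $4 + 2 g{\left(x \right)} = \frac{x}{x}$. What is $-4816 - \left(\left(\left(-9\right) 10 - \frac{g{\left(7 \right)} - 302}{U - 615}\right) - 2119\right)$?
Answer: $- \frac{6560605}{2517} \approx -2606.5$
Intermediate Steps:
$g{\left(x \right)} = - \frac{3}{2}$ ($g{\left(x \right)} = -2 + \frac{x \frac{1}{x}}{2} = -2 + \frac{1}{2} \cdot 1 = -2 + \frac{1}{2} = - \frac{3}{2}$)
$U = - \frac{57}{4}$ ($U = \frac{3 \left(-215 - -196\right)}{4} = \frac{3 \left(-215 + 196\right)}{4} = \frac{3}{4} \left(-19\right) = - \frac{57}{4} \approx -14.25$)
$-4816 - \left(\left(\left(-9\right) 10 - \frac{g{\left(7 \right)} - 302}{U - 615}\right) - 2119\right) = -4816 - \left(\left(\left(-9\right) 10 - \frac{- \frac{3}{2} - 302}{- \frac{57}{4} - 615}\right) - 2119\right) = -4816 - \left(\left(-90 - - \frac{607}{2 \left(- \frac{2517}{4}\right)}\right) - 2119\right) = -4816 - \left(\left(-90 - \left(- \frac{607}{2}\right) \left(- \frac{4}{2517}\right)\right) - 2119\right) = -4816 - \left(\left(-90 - \frac{1214}{2517}\right) - 2119\right) = -4816 - \left(- \frac{227744}{2517} - 2119\right) = -4816 - - \frac{5561267}{2517} = -4816 + \frac{5561267}{2517} = - \frac{6560605}{2517}$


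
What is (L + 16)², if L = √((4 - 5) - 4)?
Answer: (16 + I*√5)² ≈ 251.0 + 71.554*I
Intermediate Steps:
L = I*√5 (L = √(-1 - 4) = √(-5) = I*√5 ≈ 2.2361*I)
(L + 16)² = (I*√5 + 16)² = (16 + I*√5)²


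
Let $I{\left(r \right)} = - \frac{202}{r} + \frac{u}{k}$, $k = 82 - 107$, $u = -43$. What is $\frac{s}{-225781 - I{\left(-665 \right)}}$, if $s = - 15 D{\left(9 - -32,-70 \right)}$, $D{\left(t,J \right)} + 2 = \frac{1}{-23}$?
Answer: $- \frac{2344125}{17266756742} \approx -0.00013576$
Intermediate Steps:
$k = -25$ ($k = 82 - 107 = -25$)
$I{\left(r \right)} = \frac{43}{25} - \frac{202}{r}$ ($I{\left(r \right)} = - \frac{202}{r} - \frac{43}{-25} = - \frac{202}{r} - - \frac{43}{25} = - \frac{202}{r} + \frac{43}{25} = \frac{43}{25} - \frac{202}{r}$)
$D{\left(t,J \right)} = - \frac{47}{23}$ ($D{\left(t,J \right)} = -2 + \frac{1}{-23} = -2 - \frac{1}{23} = - \frac{47}{23}$)
$s = \frac{705}{23}$ ($s = \left(-15\right) \left(- \frac{47}{23}\right) = \frac{705}{23} \approx 30.652$)
$\frac{s}{-225781 - I{\left(-665 \right)}} = \frac{705}{23 \left(-225781 - \left(\frac{43}{25} - \frac{202}{-665}\right)\right)} = \frac{705}{23 \left(-225781 - \left(\frac{43}{25} - - \frac{202}{665}\right)\right)} = \frac{705}{23 \left(-225781 - \left(\frac{43}{25} + \frac{202}{665}\right)\right)} = \frac{705}{23 \left(-225781 - \frac{6729}{3325}\right)} = \frac{705}{23 \left(- \frac{750728554}{3325}\right)} = \frac{705}{23} \left(- \frac{3325}{750728554}\right) = - \frac{2344125}{17266756742}$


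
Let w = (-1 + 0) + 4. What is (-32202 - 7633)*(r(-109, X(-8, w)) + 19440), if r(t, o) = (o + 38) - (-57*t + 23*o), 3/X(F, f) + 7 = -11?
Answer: -1585672010/3 ≈ -5.2856e+8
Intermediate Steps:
w = 3 (w = -1 + 4 = 3)
X(F, f) = -⅙ (X(F, f) = 3/(-7 - 11) = 3/(-18) = 3*(-1/18) = -⅙)
r(t, o) = 38 - 22*o + 57*t (r(t, o) = (38 + o) + (-23*o + 57*t) = 38 - 22*o + 57*t)
(-32202 - 7633)*(r(-109, X(-8, w)) + 19440) = (-32202 - 7633)*((38 - 22*(-⅙) + 57*(-109)) + 19440) = -39835*((38 + 11/3 - 6213) + 19440) = -39835*(-18514/3 + 19440) = -39835*39806/3 = -1585672010/3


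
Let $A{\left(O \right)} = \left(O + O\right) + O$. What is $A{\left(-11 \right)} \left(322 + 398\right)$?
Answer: $-23760$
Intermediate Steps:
$A{\left(O \right)} = 3 O$ ($A{\left(O \right)} = 2 O + O = 3 O$)
$A{\left(-11 \right)} \left(322 + 398\right) = 3 \left(-11\right) \left(322 + 398\right) = \left(-33\right) 720 = -23760$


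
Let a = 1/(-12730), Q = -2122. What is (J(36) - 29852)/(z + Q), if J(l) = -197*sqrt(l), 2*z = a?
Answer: 790125640/54026121 ≈ 14.625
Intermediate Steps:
a = -1/12730 ≈ -7.8555e-5
z = -1/25460 (z = (1/2)*(-1/12730) = -1/25460 ≈ -3.9277e-5)
(J(36) - 29852)/(z + Q) = (-197*sqrt(36) - 29852)/(-1/25460 - 2122) = (-197*6 - 29852)/(-54026121/25460) = (-1182 - 29852)*(-25460/54026121) = -31034*(-25460/54026121) = 790125640/54026121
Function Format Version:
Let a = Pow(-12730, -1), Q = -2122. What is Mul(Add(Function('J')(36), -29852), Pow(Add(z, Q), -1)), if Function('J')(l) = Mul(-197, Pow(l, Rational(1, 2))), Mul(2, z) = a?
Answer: Rational(790125640, 54026121) ≈ 14.625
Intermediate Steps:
a = Rational(-1, 12730) ≈ -7.8555e-5
z = Rational(-1, 25460) (z = Mul(Rational(1, 2), Rational(-1, 12730)) = Rational(-1, 25460) ≈ -3.9277e-5)
Mul(Add(Function('J')(36), -29852), Pow(Add(z, Q), -1)) = Mul(Add(Mul(-197, Pow(36, Rational(1, 2))), -29852), Pow(Add(Rational(-1, 25460), -2122), -1)) = Mul(Add(Mul(-197, 6), -29852), Pow(Rational(-54026121, 25460), -1)) = Mul(Add(-1182, -29852), Rational(-25460, 54026121)) = Mul(-31034, Rational(-25460, 54026121)) = Rational(790125640, 54026121)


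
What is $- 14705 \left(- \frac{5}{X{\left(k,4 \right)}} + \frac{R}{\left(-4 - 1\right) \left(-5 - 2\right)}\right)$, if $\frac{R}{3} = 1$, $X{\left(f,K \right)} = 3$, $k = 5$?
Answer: $\frac{488206}{21} \approx 23248.0$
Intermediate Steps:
$R = 3$ ($R = 3 \cdot 1 = 3$)
$- 14705 \left(- \frac{5}{X{\left(k,4 \right)}} + \frac{R}{\left(-4 - 1\right) \left(-5 - 2\right)}\right) = - 14705 \left(- \frac{5}{3} + \frac{3}{\left(-4 - 1\right) \left(-5 - 2\right)}\right) = - 14705 \left(\left(-5\right) \frac{1}{3} + \frac{3}{\left(-5\right) \left(-7\right)}\right) = - 14705 \left(- \frac{5}{3} + \frac{3}{35}\right) = \left(-14705\right) \left(- \frac{166}{105}\right) = \frac{488206}{21}$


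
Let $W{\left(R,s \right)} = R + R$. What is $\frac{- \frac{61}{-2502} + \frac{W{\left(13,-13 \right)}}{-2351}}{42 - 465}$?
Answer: $- \frac{78359}{2488171446} \approx -3.1493 \cdot 10^{-5}$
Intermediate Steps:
$W{\left(R,s \right)} = 2 R$
$\frac{- \frac{61}{-2502} + \frac{W{\left(13,-13 \right)}}{-2351}}{42 - 465} = \frac{- \frac{61}{-2502} + \frac{2 \cdot 13}{-2351}}{42 - 465} = \frac{\left(-61\right) \left(- \frac{1}{2502}\right) + 26 \left(- \frac{1}{2351}\right)}{42 - 465} = \frac{\frac{61}{2502} - \frac{26}{2351}}{-423} = \frac{78359}{5882202} \left(- \frac{1}{423}\right) = - \frac{78359}{2488171446}$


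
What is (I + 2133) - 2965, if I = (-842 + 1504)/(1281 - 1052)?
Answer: -189866/229 ≈ -829.11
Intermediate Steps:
I = 662/229 ≈ 2.8908
(I + 2133) - 2965 = (662/229 + 2133) - 2965 = 489119/229 - 2965 = -189866/229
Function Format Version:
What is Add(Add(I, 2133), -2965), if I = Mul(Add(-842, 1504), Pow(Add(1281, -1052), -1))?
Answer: Rational(-189866, 229) ≈ -829.11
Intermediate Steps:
I = Rational(662, 229) (I = Mul(662, Pow(229, -1)) = Mul(662, Rational(1, 229)) = Rational(662, 229) ≈ 2.8908)
Add(Add(I, 2133), -2965) = Add(Add(Rational(662, 229), 2133), -2965) = Add(Rational(489119, 229), -2965) = Rational(-189866, 229)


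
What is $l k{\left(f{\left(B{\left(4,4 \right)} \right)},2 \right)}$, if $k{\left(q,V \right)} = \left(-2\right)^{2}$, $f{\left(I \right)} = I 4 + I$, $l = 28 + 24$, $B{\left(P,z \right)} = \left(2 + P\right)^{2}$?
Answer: $208$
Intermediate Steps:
$l = 52$
$f{\left(I \right)} = 5 I$ ($f{\left(I \right)} = 4 I + I = 5 I$)
$k{\left(q,V \right)} = 4$
$l k{\left(f{\left(B{\left(4,4 \right)} \right)},2 \right)} = 52 \cdot 4 = 208$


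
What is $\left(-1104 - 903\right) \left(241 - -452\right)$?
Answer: $-1390851$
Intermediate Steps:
$\left(-1104 - 903\right) \left(241 - -452\right) = - 2007 \left(241 + 452\right) = \left(-2007\right) 693 = -1390851$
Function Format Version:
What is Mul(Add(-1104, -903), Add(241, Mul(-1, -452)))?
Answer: -1390851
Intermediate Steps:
Mul(Add(-1104, -903), Add(241, Mul(-1, -452))) = Mul(-2007, Add(241, 452)) = Mul(-2007, 693) = -1390851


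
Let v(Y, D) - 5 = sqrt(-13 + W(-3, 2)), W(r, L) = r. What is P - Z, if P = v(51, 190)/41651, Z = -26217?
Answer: 1091964272/41651 + 4*I/41651 ≈ 26217.0 + 9.6036e-5*I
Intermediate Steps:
v(Y, D) = 5 + 4*I (v(Y, D) = 5 + sqrt(-13 - 3) = 5 + sqrt(-16) = 5 + 4*I)
P = 5/41651 + 4*I/41651 (P = (5 + 4*I)/41651 = (5 + 4*I)*(1/41651) = 5/41651 + 4*I/41651 ≈ 0.00012005 + 9.6036e-5*I)
P - Z = (5/41651 + 4*I/41651) - 1*(-26217) = (5/41651 + 4*I/41651) + 26217 = 1091964272/41651 + 4*I/41651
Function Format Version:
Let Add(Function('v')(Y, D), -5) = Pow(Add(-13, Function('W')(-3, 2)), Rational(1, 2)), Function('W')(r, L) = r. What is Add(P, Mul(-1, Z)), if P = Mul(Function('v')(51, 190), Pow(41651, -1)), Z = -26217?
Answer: Add(Rational(1091964272, 41651), Mul(Rational(4, 41651), I)) ≈ Add(26217., Mul(9.6036e-5, I))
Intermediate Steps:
Function('v')(Y, D) = Add(5, Mul(4, I)) (Function('v')(Y, D) = Add(5, Pow(Add(-13, -3), Rational(1, 2))) = Add(5, Pow(-16, Rational(1, 2))) = Add(5, Mul(4, I)))
P = Add(Rational(5, 41651), Mul(Rational(4, 41651), I)) (P = Mul(Add(5, Mul(4, I)), Pow(41651, -1)) = Mul(Add(5, Mul(4, I)), Rational(1, 41651)) = Add(Rational(5, 41651), Mul(Rational(4, 41651), I)) ≈ Add(0.00012005, Mul(9.6036e-5, I)))
Add(P, Mul(-1, Z)) = Add(Add(Rational(5, 41651), Mul(Rational(4, 41651), I)), Mul(-1, -26217)) = Add(Add(Rational(5, 41651), Mul(Rational(4, 41651), I)), 26217) = Add(Rational(1091964272, 41651), Mul(Rational(4, 41651), I))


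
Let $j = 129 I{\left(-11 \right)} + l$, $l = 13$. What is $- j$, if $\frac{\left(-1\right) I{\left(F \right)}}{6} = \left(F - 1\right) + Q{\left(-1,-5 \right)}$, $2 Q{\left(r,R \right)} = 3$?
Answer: $-8140$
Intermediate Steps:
$Q{\left(r,R \right)} = \frac{3}{2}$ ($Q{\left(r,R \right)} = \frac{1}{2} \cdot 3 = \frac{3}{2}$)
$I{\left(F \right)} = -3 - 6 F$ ($I{\left(F \right)} = - 6 \left(\left(F - 1\right) + \frac{3}{2}\right) = - 6 \left(\left(-1 + F\right) + \frac{3}{2}\right) = - 6 \left(\frac{1}{2} + F\right) = -3 - 6 F$)
$j = 8140$ ($j = 129 \left(-3 - -66\right) + 13 = 129 \left(-3 + 66\right) + 13 = 129 \cdot 63 + 13 = 8127 + 13 = 8140$)
$- j = \left(-1\right) 8140 = -8140$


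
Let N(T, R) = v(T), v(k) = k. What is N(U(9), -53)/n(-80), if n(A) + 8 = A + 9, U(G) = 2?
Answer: -2/79 ≈ -0.025316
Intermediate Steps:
n(A) = 1 + A (n(A) = -8 + (A + 9) = -8 + (9 + A) = 1 + A)
N(T, R) = T
N(U(9), -53)/n(-80) = 2/(1 - 80) = 2/(-79) = 2*(-1/79) = -2/79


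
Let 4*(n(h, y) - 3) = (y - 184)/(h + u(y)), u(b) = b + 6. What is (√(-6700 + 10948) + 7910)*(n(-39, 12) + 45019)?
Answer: 1068420650/3 + 1891010*√118/7 ≈ 3.5907e+8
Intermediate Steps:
u(b) = 6 + b
n(h, y) = 3 + (-184 + y)/(4*(6 + h + y)) (n(h, y) = 3 + ((y - 184)/(h + (6 + y)))/4 = 3 + ((-184 + y)/(6 + h + y))/4 = 3 + (-184 + y)/(4*(6 + h + y)))
(√(-6700 + 10948) + 7910)*(n(-39, 12) + 45019) = (√(-6700 + 10948) + 7910)*((-28 + 3*(-39) + (13/4)*12)/(6 - 39 + 12) + 45019) = (√4248 + 7910)*((-28 - 117 + 39)/(-21) + 45019) = (6*√118 + 7910)*(-1/21*(-106) + 45019) = (7910 + 6*√118)*(106/21 + 45019) = (7910 + 6*√118)*(945505/21) = 1068420650/3 + 1891010*√118/7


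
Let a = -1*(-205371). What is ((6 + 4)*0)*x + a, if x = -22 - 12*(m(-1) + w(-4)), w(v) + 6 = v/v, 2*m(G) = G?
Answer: 205371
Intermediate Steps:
m(G) = G/2
w(v) = -5 (w(v) = -6 + v/v = -6 + 1 = -5)
x = 44 (x = -22 - 12*((½)*(-1) - 5) = -22 - 12*(-½ - 5) = -22 - 12*(-11/2) = -22 + 66 = 44)
a = 205371
((6 + 4)*0)*x + a = ((6 + 4)*0)*44 + 205371 = (10*0)*44 + 205371 = 0*44 + 205371 = 0 + 205371 = 205371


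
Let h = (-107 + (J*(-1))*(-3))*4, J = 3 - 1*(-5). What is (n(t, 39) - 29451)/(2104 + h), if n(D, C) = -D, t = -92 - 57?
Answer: -14651/886 ≈ -16.536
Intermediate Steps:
J = 8 (J = 3 + 5 = 8)
t = -149
h = -332 (h = (-107 + (8*(-1))*(-3))*4 = (-107 - 8*(-3))*4 = (-107 + 24)*4 = -83*4 = -332)
(n(t, 39) - 29451)/(2104 + h) = (-1*(-149) - 29451)/(2104 - 332) = (149 - 29451)/1772 = -29302*1/1772 = -14651/886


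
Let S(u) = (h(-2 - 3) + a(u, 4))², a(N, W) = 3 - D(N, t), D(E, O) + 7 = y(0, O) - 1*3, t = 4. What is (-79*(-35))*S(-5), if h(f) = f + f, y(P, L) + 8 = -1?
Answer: 398160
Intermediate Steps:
y(P, L) = -9 (y(P, L) = -8 - 1 = -9)
D(E, O) = -19 (D(E, O) = -7 + (-9 - 1*3) = -7 + (-9 - 3) = -7 - 12 = -19)
a(N, W) = 22 (a(N, W) = 3 - 1*(-19) = 3 + 19 = 22)
h(f) = 2*f
S(u) = 144 (S(u) = (2*(-2 - 3) + 22)² = (2*(-5) + 22)² = (-10 + 22)² = 12² = 144)
(-79*(-35))*S(-5) = -79*(-35)*144 = 2765*144 = 398160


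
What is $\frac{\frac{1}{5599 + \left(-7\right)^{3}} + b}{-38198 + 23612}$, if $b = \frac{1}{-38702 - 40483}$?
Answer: $- \frac{24643}{2023546702320} \approx -1.2178 \cdot 10^{-8}$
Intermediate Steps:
$b = - \frac{1}{79185}$ ($b = \frac{1}{-79185} = - \frac{1}{79185} \approx -1.2629 \cdot 10^{-5}$)
$\frac{\frac{1}{5599 + \left(-7\right)^{3}} + b}{-38198 + 23612} = \frac{\frac{1}{5599 + \left(-7\right)^{3}} - \frac{1}{79185}}{-38198 + 23612} = \frac{\frac{1}{5599 - 343} - \frac{1}{79185}}{-14586} = \left(\frac{1}{5256} - \frac{1}{79185}\right) \left(- \frac{1}{14586}\right) = \frac{24643}{138732120} \left(- \frac{1}{14586}\right) = - \frac{24643}{2023546702320}$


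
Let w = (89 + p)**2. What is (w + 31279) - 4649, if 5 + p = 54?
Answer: 45674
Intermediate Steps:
p = 49 (p = -5 + 54 = 49)
w = 19044 (w = (89 + 49)**2 = 138**2 = 19044)
(w + 31279) - 4649 = (19044 + 31279) - 4649 = 50323 - 4649 = 45674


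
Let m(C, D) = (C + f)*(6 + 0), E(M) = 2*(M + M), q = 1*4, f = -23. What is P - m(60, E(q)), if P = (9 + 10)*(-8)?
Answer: -374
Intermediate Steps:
P = -152 (P = 19*(-8) = -152)
q = 4
E(M) = 4*M (E(M) = 2*(2*M) = 4*M)
m(C, D) = -138 + 6*C (m(C, D) = (C - 23)*(6 + 0) = (-23 + C)*6 = -138 + 6*C)
P - m(60, E(q)) = -152 - (-138 + 6*60) = -152 - (-138 + 360) = -152 - 1*222 = -152 - 222 = -374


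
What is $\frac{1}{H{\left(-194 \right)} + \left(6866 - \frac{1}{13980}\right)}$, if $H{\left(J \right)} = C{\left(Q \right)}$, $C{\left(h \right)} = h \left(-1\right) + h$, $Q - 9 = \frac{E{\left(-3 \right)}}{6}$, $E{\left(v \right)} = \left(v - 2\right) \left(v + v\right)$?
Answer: $\frac{13980}{95986679} \approx 0.00014565$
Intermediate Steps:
$E{\left(v \right)} = 2 v \left(-2 + v\right)$ ($E{\left(v \right)} = \left(-2 + v\right) 2 v = 2 v \left(-2 + v\right)$)
$Q = 14$ ($Q = 9 + \frac{2 \left(-3\right) \left(-2 - 3\right)}{6} = 9 + 2 \left(-3\right) \left(-5\right) \frac{1}{6} = 9 + 30 \cdot \frac{1}{6} = 9 + 5 = 14$)
$C{\left(h \right)} = 0$ ($C{\left(h \right)} = - h + h = 0$)
$H{\left(J \right)} = 0$
$\frac{1}{H{\left(-194 \right)} + \left(6866 - \frac{1}{13980}\right)} = \frac{1}{0 + \left(6866 - \frac{1}{13980}\right)} = \frac{1}{0 + \frac{95986679}{13980}} = \frac{1}{\frac{95986679}{13980}} = \frac{13980}{95986679}$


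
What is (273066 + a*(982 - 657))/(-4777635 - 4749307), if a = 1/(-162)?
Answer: -44236367/1543364604 ≈ -0.028662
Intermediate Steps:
a = -1/162 ≈ -0.0061728
(273066 + a*(982 - 657))/(-4777635 - 4749307) = (273066 - (982 - 657)/162)/(-4777635 - 4749307) = (273066 - 1/162*325)/(-9526942) = (273066 - 325/162)*(-1/9526942) = (44236367/162)*(-1/9526942) = -44236367/1543364604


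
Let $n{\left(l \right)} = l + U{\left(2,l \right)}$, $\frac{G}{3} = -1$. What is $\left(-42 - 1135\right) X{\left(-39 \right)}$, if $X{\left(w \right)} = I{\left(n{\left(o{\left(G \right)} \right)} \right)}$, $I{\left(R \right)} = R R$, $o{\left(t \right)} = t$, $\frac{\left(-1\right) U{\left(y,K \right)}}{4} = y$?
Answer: $-142417$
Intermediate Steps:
$U{\left(y,K \right)} = - 4 y$
$G = -3$ ($G = 3 \left(-1\right) = -3$)
$n{\left(l \right)} = -8 + l$ ($n{\left(l \right)} = l - 8 = -8 + l$)
$I{\left(R \right)} = R^{2}$
$X{\left(w \right)} = 121$ ($X{\left(w \right)} = \left(-8 - 3\right)^{2} = \left(-11\right)^{2} = 121$)
$\left(-42 - 1135\right) X{\left(-39 \right)} = \left(-42 - 1135\right) 121 = \left(-1177\right) 121 = -142417$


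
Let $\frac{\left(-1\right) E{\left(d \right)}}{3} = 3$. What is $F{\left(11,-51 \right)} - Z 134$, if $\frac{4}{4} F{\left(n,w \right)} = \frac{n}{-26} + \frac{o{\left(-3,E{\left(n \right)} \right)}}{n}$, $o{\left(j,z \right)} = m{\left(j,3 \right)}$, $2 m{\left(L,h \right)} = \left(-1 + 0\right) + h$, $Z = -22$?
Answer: $\frac{843033}{286} \approx 2947.7$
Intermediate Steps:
$E{\left(d \right)} = -9$ ($E{\left(d \right)} = \left(-3\right) 3 = -9$)
$m{\left(L,h \right)} = - \frac{1}{2} + \frac{h}{2}$ ($m{\left(L,h \right)} = \frac{\left(-1 + 0\right) + h}{2} = \frac{-1 + h}{2} = - \frac{1}{2} + \frac{h}{2}$)
$o{\left(j,z \right)} = 1$ ($o{\left(j,z \right)} = - \frac{1}{2} + \frac{1}{2} \cdot 3 = - \frac{1}{2} + \frac{3}{2} = 1$)
$F{\left(n,w \right)} = \frac{1}{n} - \frac{n}{26}$ ($F{\left(n,w \right)} = \frac{n}{-26} + 1 \frac{1}{n} = n \left(- \frac{1}{26}\right) + \frac{1}{n} = - \frac{n}{26} + \frac{1}{n} = \frac{1}{n} - \frac{n}{26}$)
$F{\left(11,-51 \right)} - Z 134 = \left(\frac{1}{11} - \frac{11}{26}\right) - \left(-22\right) 134 = \left(\frac{1}{11} - \frac{11}{26}\right) - -2948 = - \frac{95}{286} + 2948 = \frac{843033}{286}$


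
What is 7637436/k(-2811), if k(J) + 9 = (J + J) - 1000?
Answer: -7637436/6631 ≈ -1151.8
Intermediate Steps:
k(J) = -1009 + 2*J (k(J) = -9 + ((J + J) - 1000) = -9 + (2*J - 1000) = -9 + (-1000 + 2*J) = -1009 + 2*J)
7637436/k(-2811) = 7637436/(-1009 + 2*(-2811)) = 7637436/(-1009 - 5622) = 7637436/(-6631) = 7637436*(-1/6631) = -7637436/6631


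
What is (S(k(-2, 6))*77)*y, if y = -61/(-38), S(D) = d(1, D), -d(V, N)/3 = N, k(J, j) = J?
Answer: 14091/19 ≈ 741.63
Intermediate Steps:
d(V, N) = -3*N
S(D) = -3*D
y = 61/38 (y = -61*(-1/38) = 61/38 ≈ 1.6053)
(S(k(-2, 6))*77)*y = (-3*(-2)*77)*(61/38) = (6*77)*(61/38) = 462*(61/38) = 14091/19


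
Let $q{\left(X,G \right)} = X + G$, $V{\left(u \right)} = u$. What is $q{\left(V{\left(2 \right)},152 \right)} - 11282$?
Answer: $-11128$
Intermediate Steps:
$q{\left(X,G \right)} = G + X$
$q{\left(V{\left(2 \right)},152 \right)} - 11282 = \left(152 + 2\right) - 11282 = 154 - 11282 = -11128$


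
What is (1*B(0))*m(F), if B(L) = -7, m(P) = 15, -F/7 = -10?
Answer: -105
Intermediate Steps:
F = 70 (F = -7*(-10) = 70)
(1*B(0))*m(F) = (1*(-7))*15 = -7*15 = -105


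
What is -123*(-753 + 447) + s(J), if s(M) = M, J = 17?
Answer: 37655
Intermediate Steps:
-123*(-753 + 447) + s(J) = -123*(-753 + 447) + 17 = -123*(-306) + 17 = 37638 + 17 = 37655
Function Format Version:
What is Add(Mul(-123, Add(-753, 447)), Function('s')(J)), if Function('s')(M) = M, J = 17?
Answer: 37655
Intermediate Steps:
Add(Mul(-123, Add(-753, 447)), Function('s')(J)) = Add(Mul(-123, Add(-753, 447)), 17) = Add(Mul(-123, -306), 17) = Add(37638, 17) = 37655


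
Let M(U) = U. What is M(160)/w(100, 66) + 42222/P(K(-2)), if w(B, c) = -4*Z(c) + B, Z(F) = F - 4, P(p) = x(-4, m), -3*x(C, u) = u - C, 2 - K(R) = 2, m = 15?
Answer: -4687402/703 ≈ -6667.7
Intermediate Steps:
K(R) = 0 (K(R) = 2 - 1*2 = 2 - 2 = 0)
x(C, u) = -u/3 + C/3 (x(C, u) = -(u - C)/3 = -u/3 + C/3)
P(p) = -19/3 (P(p) = -⅓*15 + (⅓)*(-4) = -5 - 4/3 = -19/3)
Z(F) = -4 + F
w(B, c) = 16 + B - 4*c (w(B, c) = -4*(-4 + c) + B = (16 - 4*c) + B = 16 + B - 4*c)
M(160)/w(100, 66) + 42222/P(K(-2)) = 160/(16 + 100 - 4*66) + 42222/(-19/3) = 160/(16 + 100 - 264) + 42222*(-3/19) = 160/(-148) - 126666/19 = 160*(-1/148) - 126666/19 = -40/37 - 126666/19 = -4687402/703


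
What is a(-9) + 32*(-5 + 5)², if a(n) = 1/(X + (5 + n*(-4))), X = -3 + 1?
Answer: 1/39 ≈ 0.025641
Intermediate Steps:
X = -2
a(n) = 1/(3 - 4*n) (a(n) = 1/(-2 + (5 + n*(-4))) = 1/(-2 + (5 - 4*n)) = 1/(3 - 4*n))
a(-9) + 32*(-5 + 5)² = -1/(-3 + 4*(-9)) + 32*(-5 + 5)² = -1/(-3 - 36) + 32*0² = -1/(-39) + 32*0 = -1*(-1/39) + 0 = 1/39 + 0 = 1/39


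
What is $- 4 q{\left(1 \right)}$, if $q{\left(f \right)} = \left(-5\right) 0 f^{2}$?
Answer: $0$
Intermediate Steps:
$q{\left(f \right)} = 0$ ($q{\left(f \right)} = 0 f^{2} = 0$)
$- 4 q{\left(1 \right)} = \left(-4\right) 0 = 0$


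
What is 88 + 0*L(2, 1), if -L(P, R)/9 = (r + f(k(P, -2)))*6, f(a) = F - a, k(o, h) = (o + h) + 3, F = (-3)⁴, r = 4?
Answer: 88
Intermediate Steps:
F = 81
k(o, h) = 3 + h + o (k(o, h) = (h + o) + 3 = 3 + h + o)
f(a) = 81 - a
L(P, R) = -4536 + 54*P (L(P, R) = -9*(4 + (81 - (3 - 2 + P)))*6 = -9*(4 + (81 - (1 + P)))*6 = -9*(4 + (81 + (-1 - P)))*6 = -9*(4 + (80 - P))*6 = -9*(84 - P)*6 = -9*(504 - 6*P) = -4536 + 54*P)
88 + 0*L(2, 1) = 88 + 0*(-4536 + 54*2) = 88 + 0*(-4536 + 108) = 88 + 0*(-4428) = 88 + 0 = 88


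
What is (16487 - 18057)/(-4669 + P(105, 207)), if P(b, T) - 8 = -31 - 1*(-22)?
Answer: 157/467 ≈ 0.33619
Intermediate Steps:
P(b, T) = -1 (P(b, T) = 8 + (-31 - 1*(-22)) = 8 + (-31 + 22) = 8 - 9 = -1)
(16487 - 18057)/(-4669 + P(105, 207)) = (16487 - 18057)/(-4669 - 1) = -1570/(-4670) = -1570*(-1/4670) = 157/467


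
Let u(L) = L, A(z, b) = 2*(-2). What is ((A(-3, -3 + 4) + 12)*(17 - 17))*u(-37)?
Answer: 0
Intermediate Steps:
A(z, b) = -4
((A(-3, -3 + 4) + 12)*(17 - 17))*u(-37) = ((-4 + 12)*(17 - 17))*(-37) = (8*0)*(-37) = 0*(-37) = 0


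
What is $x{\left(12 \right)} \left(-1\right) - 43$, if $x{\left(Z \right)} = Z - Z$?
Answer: $-43$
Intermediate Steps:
$x{\left(Z \right)} = 0$
$x{\left(12 \right)} \left(-1\right) - 43 = 0 \left(-1\right) - 43 = 0 - 43 = -43$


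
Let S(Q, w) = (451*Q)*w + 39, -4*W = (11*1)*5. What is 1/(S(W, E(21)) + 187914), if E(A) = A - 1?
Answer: 1/63928 ≈ 1.5643e-5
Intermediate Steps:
E(A) = -1 + A
W = -55/4 (W = -11*1*5/4 = -11*5/4 = -¼*55 = -55/4 ≈ -13.750)
S(Q, w) = 39 + 451*Q*w (S(Q, w) = 451*Q*w + 39 = 39 + 451*Q*w)
1/(S(W, E(21)) + 187914) = 1/((39 + 451*(-55/4)*(-1 + 21)) + 187914) = 1/((39 + 451*(-55/4)*20) + 187914) = 1/((39 - 124025) + 187914) = 1/(-123986 + 187914) = 1/63928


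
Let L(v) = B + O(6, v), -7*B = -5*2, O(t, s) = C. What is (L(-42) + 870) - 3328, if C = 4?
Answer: -17168/7 ≈ -2452.6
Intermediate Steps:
O(t, s) = 4
B = 10/7 (B = -(-5)*2/7 = -1/7*(-10) = 10/7 ≈ 1.4286)
L(v) = 38/7 (L(v) = 10/7 + 4 = 38/7)
(L(-42) + 870) - 3328 = (38/7 + 870) - 3328 = 6128/7 - 3328 = -17168/7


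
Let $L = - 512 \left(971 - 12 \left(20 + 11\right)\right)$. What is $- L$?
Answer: $306688$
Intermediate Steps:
$L = -306688$ ($L = - 512 \left(971 - 372\right) = \left(-512\right) 599 = -306688$)
$- L = \left(-1\right) \left(-306688\right) = 306688$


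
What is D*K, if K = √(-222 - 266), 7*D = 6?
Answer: 12*I*√122/7 ≈ 18.935*I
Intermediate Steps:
D = 6/7 (D = (⅐)*6 = 6/7 ≈ 0.85714)
K = 2*I*√122 (K = √(-488) = 2*I*√122 ≈ 22.091*I)
D*K = 6*(2*I*√122)/7 = 12*I*√122/7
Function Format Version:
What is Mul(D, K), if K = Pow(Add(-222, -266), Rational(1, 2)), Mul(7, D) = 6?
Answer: Mul(Rational(12, 7), I, Pow(122, Rational(1, 2))) ≈ Mul(18.935, I)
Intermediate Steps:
D = Rational(6, 7) (D = Mul(Rational(1, 7), 6) = Rational(6, 7) ≈ 0.85714)
K = Mul(2, I, Pow(122, Rational(1, 2))) (K = Pow(-488, Rational(1, 2)) = Mul(2, I, Pow(122, Rational(1, 2))) ≈ Mul(22.091, I))
Mul(D, K) = Mul(Rational(6, 7), Mul(2, I, Pow(122, Rational(1, 2)))) = Mul(Rational(12, 7), I, Pow(122, Rational(1, 2)))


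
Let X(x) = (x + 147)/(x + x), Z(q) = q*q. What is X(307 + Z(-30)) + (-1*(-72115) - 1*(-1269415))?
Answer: 1619227387/1207 ≈ 1.3415e+6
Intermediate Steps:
Z(q) = q**2
X(x) = (147 + x)/(2*x) (X(x) = (147 + x)/((2*x)) = (147 + x)*(1/(2*x)) = (147 + x)/(2*x))
X(307 + Z(-30)) + (-1*(-72115) - 1*(-1269415)) = (147 + (307 + (-30)**2))/(2*(307 + (-30)**2)) + (-1*(-72115) - 1*(-1269415)) = (147 + (307 + 900))/(2*(307 + 900)) + (72115 + 1269415) = (1/2)*(147 + 1207)/1207 + 1341530 = (1/2)*(1/1207)*1354 + 1341530 = 677/1207 + 1341530 = 1619227387/1207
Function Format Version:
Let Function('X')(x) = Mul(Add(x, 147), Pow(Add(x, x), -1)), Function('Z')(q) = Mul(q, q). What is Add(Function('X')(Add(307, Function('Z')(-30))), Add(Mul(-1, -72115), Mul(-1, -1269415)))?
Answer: Rational(1619227387, 1207) ≈ 1.3415e+6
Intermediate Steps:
Function('Z')(q) = Pow(q, 2)
Function('X')(x) = Mul(Rational(1, 2), Pow(x, -1), Add(147, x)) (Function('X')(x) = Mul(Add(147, x), Pow(Mul(2, x), -1)) = Mul(Add(147, x), Mul(Rational(1, 2), Pow(x, -1))) = Mul(Rational(1, 2), Pow(x, -1), Add(147, x)))
Add(Function('X')(Add(307, Function('Z')(-30))), Add(Mul(-1, -72115), Mul(-1, -1269415))) = Add(Mul(Rational(1, 2), Pow(Add(307, Pow(-30, 2)), -1), Add(147, Add(307, Pow(-30, 2)))), Add(Mul(-1, -72115), Mul(-1, -1269415))) = Add(Mul(Rational(1, 2), Pow(Add(307, 900), -1), Add(147, Add(307, 900))), Add(72115, 1269415)) = Add(Mul(Rational(1, 2), Pow(1207, -1), Add(147, 1207)), 1341530) = Add(Mul(Rational(1, 2), Rational(1, 1207), 1354), 1341530) = Add(Rational(677, 1207), 1341530) = Rational(1619227387, 1207)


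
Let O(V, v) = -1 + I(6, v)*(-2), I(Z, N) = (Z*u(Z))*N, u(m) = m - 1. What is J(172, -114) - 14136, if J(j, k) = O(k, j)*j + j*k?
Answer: -1808956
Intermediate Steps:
u(m) = -1 + m
I(Z, N) = N*Z*(-1 + Z) (I(Z, N) = (Z*(-1 + Z))*N = N*Z*(-1 + Z))
O(V, v) = -1 - 60*v (O(V, v) = -1 + (v*6*(-1 + 6))*(-2) = -1 + (v*6*5)*(-2) = -1 + (30*v)*(-2) = -1 - 60*v)
J(j, k) = j*k + j*(-1 - 60*j) (J(j, k) = (-1 - 60*j)*j + j*k = j*(-1 - 60*j) + j*k = j*k + j*(-1 - 60*j))
J(172, -114) - 14136 = 172*(-1 - 114 - 60*172) - 14136 = 172*(-1 - 114 - 10320) - 14136 = 172*(-10435) - 14136 = -1794820 - 14136 = -1808956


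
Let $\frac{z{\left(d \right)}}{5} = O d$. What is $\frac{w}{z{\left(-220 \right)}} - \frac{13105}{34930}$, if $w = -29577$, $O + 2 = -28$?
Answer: $- \frac{48852987}{38423000} \approx -1.2715$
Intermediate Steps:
$O = -30$ ($O = -2 - 28 = -30$)
$z{\left(d \right)} = - 150 d$ ($z{\left(d \right)} = 5 \left(- 30 d\right) = - 150 d$)
$\frac{w}{z{\left(-220 \right)}} - \frac{13105}{34930} = - \frac{29577}{\left(-150\right) \left(-220\right)} - \frac{13105}{34930} = - \frac{29577}{33000} - \frac{2621}{6986} = \left(-29577\right) \frac{1}{33000} - \frac{2621}{6986} = - \frac{9859}{11000} - \frac{2621}{6986} = - \frac{48852987}{38423000}$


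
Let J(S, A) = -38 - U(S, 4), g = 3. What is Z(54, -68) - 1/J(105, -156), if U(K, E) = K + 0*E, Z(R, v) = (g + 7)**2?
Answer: 14301/143 ≈ 100.01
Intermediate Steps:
Z(R, v) = 100 (Z(R, v) = (3 + 7)**2 = 10**2 = 100)
U(K, E) = K (U(K, E) = K + 0 = K)
J(S, A) = -38 - S
Z(54, -68) - 1/J(105, -156) = 100 - 1/(-38 - 1*105) = 100 - 1/(-38 - 105) = 100 - 1/(-143) = 100 - 1*(-1/143) = 100 + 1/143 = 14301/143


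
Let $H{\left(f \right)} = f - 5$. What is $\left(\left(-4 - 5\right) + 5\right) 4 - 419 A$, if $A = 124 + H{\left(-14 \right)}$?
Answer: $-44011$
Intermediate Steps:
$H{\left(f \right)} = -5 + f$
$A = 105$ ($A = 124 - 19 = 105$)
$\left(\left(-4 - 5\right) + 5\right) 4 - 419 A = \left(\left(-4 - 5\right) + 5\right) 4 - 43995 = \left(-9 + 5\right) 4 - 43995 = \left(-4\right) 4 - 43995 = -16 - 43995 = -44011$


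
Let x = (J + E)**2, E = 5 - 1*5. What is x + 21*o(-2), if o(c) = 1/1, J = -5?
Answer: 46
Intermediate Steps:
E = 0 (E = 5 - 5 = 0)
x = 25 (x = (-5 + 0)**2 = (-5)**2 = 25)
o(c) = 1
x + 21*o(-2) = 25 + 21*1 = 25 + 21 = 46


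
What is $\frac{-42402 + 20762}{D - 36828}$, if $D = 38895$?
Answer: $- \frac{21640}{2067} \approx -10.469$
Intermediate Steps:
$\frac{-42402 + 20762}{D - 36828} = \frac{-42402 + 20762}{38895 - 36828} = - \frac{21640}{2067}$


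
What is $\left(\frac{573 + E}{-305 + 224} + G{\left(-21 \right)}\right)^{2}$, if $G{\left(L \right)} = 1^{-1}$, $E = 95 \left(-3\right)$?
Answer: $\frac{529}{81} \approx 6.5309$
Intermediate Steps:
$E = -285$
$G{\left(L \right)} = 1$
$\left(\frac{573 + E}{-305 + 224} + G{\left(-21 \right)}\right)^{2} = \left(\frac{573 - 285}{-305 + 224} + 1\right)^{2} = \left(\frac{288}{-81} + 1\right)^{2} = \left(288 \left(- \frac{1}{81}\right) + 1\right)^{2} = \left(- \frac{32}{9} + 1\right)^{2} = \left(- \frac{23}{9}\right)^{2} = \frac{529}{81}$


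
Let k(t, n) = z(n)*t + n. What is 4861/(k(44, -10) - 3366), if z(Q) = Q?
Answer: -4861/3816 ≈ -1.2738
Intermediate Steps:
k(t, n) = n + n*t (k(t, n) = n*t + n = n + n*t)
4861/(k(44, -10) - 3366) = 4861/(-10*(1 + 44) - 3366) = 4861/(-10*45 - 3366) = 4861/(-450 - 3366) = 4861/(-3816) = 4861*(-1/3816) = -4861/3816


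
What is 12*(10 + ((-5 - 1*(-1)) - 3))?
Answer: 36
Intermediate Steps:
12*(10 + ((-5 - 1*(-1)) - 3)) = 12*(10 + ((-5 + 1) - 3)) = 12*(10 + (-4 - 3)) = 12*(10 - 7) = 12*3 = 36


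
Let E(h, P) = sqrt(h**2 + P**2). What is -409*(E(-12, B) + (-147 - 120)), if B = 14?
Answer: 109203 - 818*sqrt(85) ≈ 1.0166e+5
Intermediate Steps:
E(h, P) = sqrt(P**2 + h**2)
-409*(E(-12, B) + (-147 - 120)) = -409*(sqrt(14**2 + (-12)**2) + (-147 - 120)) = -409*(sqrt(196 + 144) - 267) = -409*(sqrt(340) - 267) = -409*(2*sqrt(85) - 267) = -409*(-267 + 2*sqrt(85)) = 109203 - 818*sqrt(85)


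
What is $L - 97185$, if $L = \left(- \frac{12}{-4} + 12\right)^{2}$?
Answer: $-96960$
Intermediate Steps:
$L = 225$ ($L = \left(\left(-12\right) \left(- \frac{1}{4}\right) + 12\right)^{2} = \left(3 + 12\right)^{2} = 15^{2} = 225$)
$L - 97185 = 225 - 97185 = -96960$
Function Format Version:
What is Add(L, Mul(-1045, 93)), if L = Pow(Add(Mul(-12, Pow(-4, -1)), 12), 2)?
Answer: -96960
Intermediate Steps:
L = 225 (L = Pow(Add(Mul(-12, Rational(-1, 4)), 12), 2) = Pow(Add(3, 12), 2) = Pow(15, 2) = 225)
Add(L, Mul(-1045, 93)) = Add(225, Mul(-1045, 93)) = Add(225, -97185) = -96960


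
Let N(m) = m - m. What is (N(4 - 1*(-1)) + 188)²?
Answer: 35344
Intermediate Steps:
N(m) = 0
(N(4 - 1*(-1)) + 188)² = (0 + 188)² = 188² = 35344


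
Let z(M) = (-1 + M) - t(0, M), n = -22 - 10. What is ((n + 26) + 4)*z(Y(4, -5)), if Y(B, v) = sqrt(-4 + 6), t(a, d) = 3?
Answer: 8 - 2*sqrt(2) ≈ 5.1716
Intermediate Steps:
Y(B, v) = sqrt(2)
n = -32
z(M) = -4 + M (z(M) = (-1 + M) - 1*3 = (-1 + M) - 3 = -4 + M)
((n + 26) + 4)*z(Y(4, -5)) = ((-32 + 26) + 4)*(-4 + sqrt(2)) = (-6 + 4)*(-4 + sqrt(2)) = -2*(-4 + sqrt(2)) = 8 - 2*sqrt(2)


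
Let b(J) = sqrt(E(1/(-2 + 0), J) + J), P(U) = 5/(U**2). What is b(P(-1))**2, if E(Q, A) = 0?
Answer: 5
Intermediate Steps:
P(U) = 5/U**2
b(J) = sqrt(J) (b(J) = sqrt(0 + J) = sqrt(J))
b(P(-1))**2 = (sqrt(5/(-1)**2))**2 = (sqrt(5*1))**2 = (sqrt(5))**2 = 5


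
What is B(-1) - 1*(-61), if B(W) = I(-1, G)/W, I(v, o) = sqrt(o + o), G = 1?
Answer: 61 - sqrt(2) ≈ 59.586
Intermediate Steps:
I(v, o) = sqrt(2)*sqrt(o) (I(v, o) = sqrt(2*o) = sqrt(2)*sqrt(o))
B(W) = sqrt(2)/W (B(W) = (sqrt(2)*sqrt(1))/W = (sqrt(2)*1)/W = sqrt(2)/W)
B(-1) - 1*(-61) = sqrt(2)/(-1) - 1*(-61) = sqrt(2)*(-1) + 61 = -sqrt(2) + 61 = 61 - sqrt(2)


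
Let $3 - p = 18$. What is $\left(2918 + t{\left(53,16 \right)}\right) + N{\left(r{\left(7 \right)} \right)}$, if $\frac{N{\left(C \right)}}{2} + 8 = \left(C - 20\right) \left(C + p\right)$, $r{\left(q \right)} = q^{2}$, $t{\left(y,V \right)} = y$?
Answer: $4927$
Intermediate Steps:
$p = -15$ ($p = 3 - 18 = -15$)
$N{\left(C \right)} = -16 + 2 \left(-20 + C\right) \left(-15 + C\right)$ ($N{\left(C \right)} = -16 + 2 \left(C - 20\right) \left(C - 15\right) = -16 + 2 \left(-20 + C\right) \left(-15 + C\right)$)
$\left(2918 + t{\left(53,16 \right)}\right) + N{\left(r{\left(7 \right)} \right)} = \left(2918 + 53\right) + \left(584 - 70 \cdot 7^{2} + 2 \left(7^{2}\right)^{2}\right) = 2971 + \left(584 - 3430 + 2 \cdot 49^{2}\right) = 2971 + \left(584 - 3430 + 2 \cdot 2401\right) = 2971 + \left(584 - 3430 + 4802\right) = 2971 + 1956 = 4927$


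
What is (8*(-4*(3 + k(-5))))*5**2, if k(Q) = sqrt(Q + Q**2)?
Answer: -2400 - 1600*sqrt(5) ≈ -5977.7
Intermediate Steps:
(8*(-4*(3 + k(-5))))*5**2 = (8*(-4*(3 + sqrt(-5*(1 - 5)))))*5**2 = (8*(-4*(3 + sqrt(-5*(-4)))))*25 = (8*(-4*(3 + sqrt(20))))*25 = (8*(-4*(3 + 2*sqrt(5))))*25 = (8*(-12 - 8*sqrt(5)))*25 = (-96 - 64*sqrt(5))*25 = -2400 - 1600*sqrt(5)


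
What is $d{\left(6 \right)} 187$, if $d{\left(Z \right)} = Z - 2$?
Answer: $748$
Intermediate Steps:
$d{\left(Z \right)} = -2 + Z$
$d{\left(6 \right)} 187 = \left(-2 + 6\right) 187 = 4 \cdot 187 = 748$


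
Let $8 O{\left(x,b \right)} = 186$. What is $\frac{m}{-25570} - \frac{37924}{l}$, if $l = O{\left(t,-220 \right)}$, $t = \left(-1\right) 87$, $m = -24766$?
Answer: $- \frac{1938281741}{1189005} \approx -1630.2$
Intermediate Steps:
$t = -87$
$O{\left(x,b \right)} = \frac{93}{4}$ ($O{\left(x,b \right)} = \frac{1}{8} \cdot 186 = \frac{93}{4}$)
$l = \frac{93}{4} \approx 23.25$
$\frac{m}{-25570} - \frac{37924}{l} = - \frac{24766}{-25570} - \frac{37924}{\frac{93}{4}} = \left(-24766\right) \left(- \frac{1}{25570}\right) - \frac{151696}{93} = \frac{12383}{12785} - \frac{151696}{93} = - \frac{1938281741}{1189005}$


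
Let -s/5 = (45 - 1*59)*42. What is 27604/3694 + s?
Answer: 5443982/1847 ≈ 2947.5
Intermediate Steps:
s = 2940 (s = -5*(45 - 1*59)*42 = -5*(45 - 59)*42 = -(-70)*42 = -5*(-588) = 2940)
27604/3694 + s = 27604/3694 + 2940 = 27604*(1/3694) + 2940 = 13802/1847 + 2940 = 5443982/1847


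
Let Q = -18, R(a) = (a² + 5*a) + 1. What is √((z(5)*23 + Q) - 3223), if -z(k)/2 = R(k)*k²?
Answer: I*√61891 ≈ 248.78*I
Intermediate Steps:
R(a) = 1 + a² + 5*a
z(k) = -2*k²*(1 + k² + 5*k) (z(k) = -2*(1 + k² + 5*k)*k² = -2*k²*(1 + k² + 5*k))
√((z(5)*23 + Q) - 3223) = √(((2*5²*(-1 - 1*5² - 5*5))*23 - 18) - 3223) = √(((2*25*(-1 - 1*25 - 25))*23 - 18) - 3223) = √(((2*25*(-1 - 25 - 25))*23 - 18) - 3223) = √(((2*25*(-51))*23 - 18) - 3223) = √((-2550*23 - 18) - 3223) = √((-58650 - 18) - 3223) = √(-58668 - 3223) = √(-61891) = I*√61891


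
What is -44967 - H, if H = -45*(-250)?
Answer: -56217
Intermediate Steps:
H = 11250
-44967 - H = -44967 - 1*11250 = -44967 - 11250 = -56217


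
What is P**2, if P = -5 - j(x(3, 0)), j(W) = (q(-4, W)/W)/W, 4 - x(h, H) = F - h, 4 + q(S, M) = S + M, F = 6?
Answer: 4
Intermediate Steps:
q(S, M) = -4 + M + S (q(S, M) = -4 + (S + M) = -4 + (M + S) = -4 + M + S)
x(h, H) = -2 + h (x(h, H) = 4 - (6 - h) = 4 + (-6 + h) = -2 + h)
j(W) = (-8 + W)/W**2 (j(W) = ((-4 + W - 4)/W)/W = ((-8 + W)/W)/W = (-8 + W)/W**2)
P = 2 (P = -5 - (-8 + (-2 + 3))/(-2 + 3)**2 = -5 - (-8 + 1)/1**2 = -5 - (-7) = -5 - 1*(-7) = -5 + 7 = 2)
P**2 = 2**2 = 4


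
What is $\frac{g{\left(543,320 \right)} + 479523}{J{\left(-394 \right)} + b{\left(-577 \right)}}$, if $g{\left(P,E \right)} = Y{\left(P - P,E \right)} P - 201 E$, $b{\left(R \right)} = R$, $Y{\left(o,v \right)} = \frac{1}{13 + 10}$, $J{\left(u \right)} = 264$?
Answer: $- \frac{9550212}{7199} \approx -1326.6$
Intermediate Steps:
$Y{\left(o,v \right)} = \frac{1}{23}$
$g{\left(P,E \right)} = - 201 E + \frac{P}{23}$ ($g{\left(P,E \right)} = \frac{P}{23} - 201 E = - 201 E + \frac{P}{23}$)
$\frac{g{\left(543,320 \right)} + 479523}{J{\left(-394 \right)} + b{\left(-577 \right)}} = \frac{\left(\left(-201\right) 320 + \frac{1}{23} \cdot 543\right) + 479523}{264 - 577} = \frac{\left(-64320 + \frac{543}{23}\right) + 479523}{-313} = \left(- \frac{1478817}{23} + 479523\right) \left(- \frac{1}{313}\right) = \frac{9550212}{23} \left(- \frac{1}{313}\right) = - \frac{9550212}{7199}$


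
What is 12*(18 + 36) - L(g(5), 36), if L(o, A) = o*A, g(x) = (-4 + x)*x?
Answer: 468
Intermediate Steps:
g(x) = x*(-4 + x)
L(o, A) = A*o
12*(18 + 36) - L(g(5), 36) = 12*(18 + 36) - 36*5*(-4 + 5) = 12*54 - 36*5*1 = 648 - 36*5 = 648 - 1*180 = 648 - 180 = 468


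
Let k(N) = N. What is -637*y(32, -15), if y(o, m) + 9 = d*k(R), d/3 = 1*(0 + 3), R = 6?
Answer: -28665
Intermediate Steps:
d = 9 (d = 3*(1*(0 + 3)) = 3*(1*3) = 3*3 = 9)
y(o, m) = 45 (y(o, m) = -9 + 9*6 = -9 + 54 = 45)
-637*y(32, -15) = -637*45 = -28665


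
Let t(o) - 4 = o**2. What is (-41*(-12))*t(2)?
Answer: 3936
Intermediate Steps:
t(o) = 4 + o**2
(-41*(-12))*t(2) = (-41*(-12))*(4 + 2**2) = 492*(4 + 4) = 492*8 = 3936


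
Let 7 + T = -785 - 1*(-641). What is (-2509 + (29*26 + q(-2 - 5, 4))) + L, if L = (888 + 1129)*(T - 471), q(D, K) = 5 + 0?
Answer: -1256324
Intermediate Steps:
T = -151 (T = -7 + (-785 - 1*(-641)) = -7 + (-785 + 641) = -7 - 144 = -151)
q(D, K) = 5
L = -1254574 (L = (888 + 1129)*(-151 - 471) = 2017*(-622) = -1254574)
(-2509 + (29*26 + q(-2 - 5, 4))) + L = (-2509 + (29*26 + 5)) - 1254574 = (-2509 + (754 + 5)) - 1254574 = (-2509 + 759) - 1254574 = -1750 - 1254574 = -1256324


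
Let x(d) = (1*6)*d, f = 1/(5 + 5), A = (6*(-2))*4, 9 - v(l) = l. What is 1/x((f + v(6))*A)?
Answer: -5/4464 ≈ -0.0011201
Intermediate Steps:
v(l) = 9 - l
A = -48 (A = -12*4 = -48)
f = ⅒ (f = 1/10 = ⅒ ≈ 0.10000)
x(d) = 6*d
1/x((f + v(6))*A) = 1/(6*((⅒ + (9 - 1*6))*(-48))) = 1/(6*((⅒ + (9 - 6))*(-48))) = 1/(6*((⅒ + 3)*(-48))) = 1/(6*((31/10)*(-48))) = 1/(6*(-744/5)) = 1/(-4464/5) = -5/4464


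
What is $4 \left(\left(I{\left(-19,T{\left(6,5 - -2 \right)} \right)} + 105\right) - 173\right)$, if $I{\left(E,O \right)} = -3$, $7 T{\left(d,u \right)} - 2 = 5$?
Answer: $-284$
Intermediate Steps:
$T{\left(d,u \right)} = 1$ ($T{\left(d,u \right)} = \frac{2}{7} + \frac{1}{7} \cdot 5 = \frac{2}{7} + \frac{5}{7} = 1$)
$4 \left(\left(I{\left(-19,T{\left(6,5 - -2 \right)} \right)} + 105\right) - 173\right) = 4 \left(\left(-3 + 105\right) - 173\right) = 4 \left(102 - 173\right) = 4 \left(-71\right) = -284$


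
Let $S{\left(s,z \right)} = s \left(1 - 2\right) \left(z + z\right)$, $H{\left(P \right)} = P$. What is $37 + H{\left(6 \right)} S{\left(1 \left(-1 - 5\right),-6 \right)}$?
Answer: $-395$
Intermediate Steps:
$S{\left(s,z \right)} = - 2 s z$ ($S{\left(s,z \right)} = s \left(- 2 z\right) = - 2 s z$)
$37 + H{\left(6 \right)} S{\left(1 \left(-1 - 5\right),-6 \right)} = 37 + 6 \left(\left(-2\right) 1 \left(-1 - 5\right) \left(-6\right)\right) = 37 + 6 \left(\left(-2\right) 1 \left(-6\right) \left(-6\right)\right) = 37 + 6 \left(\left(-2\right) \left(-6\right) \left(-6\right)\right) = 37 + 6 \left(-72\right) = 37 - 432 = -395$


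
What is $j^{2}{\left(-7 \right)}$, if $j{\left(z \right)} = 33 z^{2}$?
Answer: $2614689$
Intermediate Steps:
$j^{2}{\left(-7 \right)} = \left(33 \left(-7\right)^{2}\right)^{2} = \left(33 \cdot 49\right)^{2} = 1617^{2} = 2614689$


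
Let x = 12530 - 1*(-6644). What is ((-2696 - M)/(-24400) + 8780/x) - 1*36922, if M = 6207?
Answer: -8636705152539/233922800 ≈ -36921.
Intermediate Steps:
x = 19174 (x = 12530 + 6644 = 19174)
((-2696 - M)/(-24400) + 8780/x) - 1*36922 = ((-2696 - 1*6207)/(-24400) + 8780/19174) - 1*36922 = ((-2696 - 6207)*(-1/24400) + 8780*(1/19174)) - 36922 = (-8903*(-1/24400) + 4390/9587) - 36922 = (8903/24400 + 4390/9587) - 36922 = 192469061/233922800 - 36922 = -8636705152539/233922800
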